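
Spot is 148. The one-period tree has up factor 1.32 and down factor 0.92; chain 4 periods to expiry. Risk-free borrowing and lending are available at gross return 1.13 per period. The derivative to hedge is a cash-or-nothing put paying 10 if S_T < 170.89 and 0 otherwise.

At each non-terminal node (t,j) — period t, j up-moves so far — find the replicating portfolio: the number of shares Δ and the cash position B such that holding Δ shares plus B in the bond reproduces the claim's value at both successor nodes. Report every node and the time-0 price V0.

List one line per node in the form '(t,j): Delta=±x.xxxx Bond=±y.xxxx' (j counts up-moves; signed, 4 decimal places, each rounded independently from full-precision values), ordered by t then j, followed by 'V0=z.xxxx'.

(0,0): Delta=-0.0416 Bond=7.8496
(1,0): Delta=-0.0717 Bond=12.9704
(1,1): Delta=-0.0226 Bond=5.1602
(2,0): Delta=-0.0927 Bond=17.2880
(2,1): Delta=-0.0585 Bond=12.2758
(2,2): Delta=0.0000 Bond=0.0000
(3,0): Delta=0.0000 Bond=8.8496
(3,1): Delta=-0.1512 Bond=29.2035
(3,2): Delta=0.0000 Bond=0.0000
(3,3): Delta=0.0000 Bond=0.0000
V0=1.6926

Risk-neutral probability p* = (R−d)/(u−d) = (1.13−0.92)/(1.32−0.92) = 0.5250.
Terminal payoffs: V(4,0)=10.0000, V(4,1)=10.0000, V(4,2)=0.0000, V(4,3)=0.0000, V(4,4)=0.0000
  t=3,j=0: stock 115.2458 → up 152.1245 (V=10.0000), down 106.0262 (V=10.0000). Price 8.8496; hedge Δ=0.0000, bond B=8.8496.
  t=3,j=1: stock 165.3527 → up 218.2656 (V=0.0000), down 152.1245 (V=10.0000). Price 4.2035; hedge Δ=-0.1512, bond B=29.2035.
  t=3,j=2: stock 237.2452 → up 313.1636 (V=0.0000), down 218.2656 (V=0.0000). Price 0.0000; hedge Δ=0.0000, bond B=0.0000.
  t=3,j=3: stock 340.3953 → up 449.3217 (V=0.0000), down 313.1636 (V=0.0000). Price 0.0000; hedge Δ=0.0000, bond B=0.0000.
  t=2,j=0: stock 125.2672 → up 165.3527 (V=4.2035), down 115.2458 (V=8.8496). Price 5.6729; hedge Δ=-0.0927, bond B=17.2880.
  t=2,j=1: stock 179.7312 → up 237.2452 (V=0.0000), down 165.3527 (V=4.2035). Price 1.7670; hedge Δ=-0.0585, bond B=12.2758.
  t=2,j=2: stock 257.8752 → up 340.3953 (V=0.0000), down 237.2452 (V=0.0000). Price 0.0000; hedge Δ=0.0000, bond B=0.0000.
  t=1,j=0: stock 136.1600 → up 179.7312 (V=1.7670), down 125.2672 (V=5.6729). Price 3.2056; hedge Δ=-0.0717, bond B=12.9704.
  t=1,j=1: stock 195.3600 → up 257.8752 (V=0.0000), down 179.7312 (V=1.7670). Price 0.7428; hedge Δ=-0.0226, bond B=5.1602.
  t=0,j=0: stock 148.0000 → up 195.3600 (V=0.7428), down 136.1600 (V=3.2056). Price 1.6926; hedge Δ=-0.0416, bond B=7.8496.
Root portfolio cost Δ·148+B reproduces V0=1.6926.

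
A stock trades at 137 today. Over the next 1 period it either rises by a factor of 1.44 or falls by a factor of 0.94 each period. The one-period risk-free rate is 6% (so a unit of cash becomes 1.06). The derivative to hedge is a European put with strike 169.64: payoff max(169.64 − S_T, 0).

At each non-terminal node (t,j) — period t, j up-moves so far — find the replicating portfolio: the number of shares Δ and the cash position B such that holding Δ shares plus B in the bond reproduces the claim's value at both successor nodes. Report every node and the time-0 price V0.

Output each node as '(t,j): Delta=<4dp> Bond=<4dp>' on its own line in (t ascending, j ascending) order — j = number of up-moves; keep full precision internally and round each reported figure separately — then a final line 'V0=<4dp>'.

The replicating-portfolio and risk-neutral prices coincide; use p* = (1.06−0.94)/(1.44−0.94) = 0.2400 for the latter.
Payoff layer (t=1): V(1,0)=40.8600, V(1,1)=0.0000
  t=0,j=0: stock 137.0000 → up 197.2800 (V=0.0000), down 128.7800 (V=40.8600). Price 29.2958; hedge Δ=-0.5965, bond B=111.0158.
Root portfolio cost Δ·137+B reproduces V0=29.2958.

(0,0): Delta=-0.5965 Bond=111.0158
V0=29.2958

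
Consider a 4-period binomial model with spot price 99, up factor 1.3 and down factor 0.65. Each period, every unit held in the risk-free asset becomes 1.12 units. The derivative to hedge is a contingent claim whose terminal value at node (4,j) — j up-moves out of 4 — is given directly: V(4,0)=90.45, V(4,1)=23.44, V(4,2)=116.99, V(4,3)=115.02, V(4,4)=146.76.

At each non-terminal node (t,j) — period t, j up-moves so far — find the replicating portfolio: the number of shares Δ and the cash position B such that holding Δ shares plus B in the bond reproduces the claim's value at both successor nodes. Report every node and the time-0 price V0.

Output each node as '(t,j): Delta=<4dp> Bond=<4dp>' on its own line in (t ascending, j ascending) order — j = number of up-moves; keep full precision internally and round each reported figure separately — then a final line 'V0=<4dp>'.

The replicating-portfolio and risk-neutral prices coincide; use p* = (1.12−0.65)/(1.3−0.65) = 0.7231 for the latter.
Terminal values V(4,·): V(4,0)=90.4500, V(4,1)=23.4400, V(4,2)=116.9900, V(4,3)=115.0200, V(4,4)=146.7600
Node (3,0) S=27.1879: V=(p*·23.4400+(1−p*)·90.4500)/1.12=37.4970; Δ=(23.4400−90.4500)/(35.3442−17.6721)=-3.7918; B=V−Δ·S=140.5893
Node (3,1) S=54.3758: V=(p*·116.9900+(1−p*)·23.4400)/1.12=81.3249; Δ=(116.9900−23.4400)/(70.6885−35.3442)=2.6468; B=V−Δ·S=-62.5982
Node (3,2) S=108.7515: V=(p*·115.0200+(1−p*)·116.9900)/1.12=103.1835; Δ=(115.0200−116.9900)/(141.3770−70.6885)=-0.0279; B=V−Δ·S=106.2143
Node (3,3) S=217.5030: V=(p*·146.7600+(1−p*)·115.0200)/1.12=123.1879; Δ=(146.7600−115.0200)/(282.7539−141.3770)=0.2245; B=V−Δ·S=74.3571
Node (2,0) S=41.8275: V=(p*·81.3249+(1−p*)·37.4970)/1.12=61.7749; Δ=(81.3249−37.4970)/(54.3758−27.1879)=1.6120; B=V−Δ·S=-5.6526
Node (2,1) S=83.6550: V=(p*·103.1835+(1−p*)·81.3249)/1.12=86.7235; Δ=(103.1835−81.3249)/(108.7515−54.3758)=0.4020; B=V−Δ·S=53.0948
Node (2,2) S=167.3100: V=(p*·123.1879+(1−p*)·103.1835)/1.12=105.0431; Δ=(123.1879−103.1835)/(217.5030−108.7515)=0.1839; B=V−Δ·S=74.2671
Node (1,0) S=64.3500: V=(p*·86.7235+(1−p*)·61.7749)/1.12=71.2631; Δ=(86.7235−61.7749)/(83.6550−41.8275)=0.5965; B=V−Δ·S=32.8806
Node (1,1) S=128.7000: V=(p*·105.0431+(1−p*)·86.7235)/1.12=89.2589; Δ=(105.0431−86.7235)/(167.3100−83.6550)=0.2190; B=V−Δ·S=61.0750
Node (0,0) S=99.0000: V=(p*·89.2589+(1−p*)·71.2631)/1.12=75.2459; Δ=(89.2589−71.2631)/(128.7000−64.3500)=0.2797; B=V−Δ·S=47.5601
Self-financing check: at every node Δ·S+B equals the discounted successor values.

(0,0): Delta=0.2797 Bond=47.5601
(1,0): Delta=0.5965 Bond=32.8806
(1,1): Delta=0.2190 Bond=61.0750
(2,0): Delta=1.6120 Bond=-5.6526
(2,1): Delta=0.4020 Bond=53.0948
(2,2): Delta=0.1839 Bond=74.2671
(3,0): Delta=-3.7918 Bond=140.5893
(3,1): Delta=2.6468 Bond=-62.5982
(3,2): Delta=-0.0279 Bond=106.2143
(3,3): Delta=0.2245 Bond=74.3571
V0=75.2459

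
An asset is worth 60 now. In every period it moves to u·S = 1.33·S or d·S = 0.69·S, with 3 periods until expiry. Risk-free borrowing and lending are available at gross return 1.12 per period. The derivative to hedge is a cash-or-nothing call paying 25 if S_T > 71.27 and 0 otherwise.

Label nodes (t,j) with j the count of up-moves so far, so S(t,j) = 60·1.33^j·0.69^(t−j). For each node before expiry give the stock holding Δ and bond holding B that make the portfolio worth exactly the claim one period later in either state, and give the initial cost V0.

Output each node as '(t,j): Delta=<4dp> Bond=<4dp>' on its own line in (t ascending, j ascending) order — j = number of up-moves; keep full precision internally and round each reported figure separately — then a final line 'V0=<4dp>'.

The replicating-portfolio and risk-neutral prices coincide; use p* = (1.12−0.69)/(1.33−0.69) = 0.6719 for the latter.
Payoff layer (t=3): V(3,0)=0.0000, V(3,1)=0.0000, V(3,2)=25.0000, V(3,3)=25.0000
(2,0): S=28.5660. Δ = (V_up−V_dn)/(S_up−S_dn) = (0.0000−0.0000)/(37.9928−19.7105) = 0.0000. V = [p*·0.0000 + (1−p*)·0.0000]/1.12 = 0.0000. B = V − Δ·S = 0.0000.
(2,1): S=55.0620. Δ = (V_up−V_dn)/(S_up−S_dn) = (25.0000−0.0000)/(73.2325−37.9928) = 0.7094. V = [p*·25.0000 + (1−p*)·0.0000]/1.12 = 14.9972. B = V − Δ·S = -24.0653.
(2,2): S=106.1340. Δ = (V_up−V_dn)/(S_up−S_dn) = (25.0000−25.0000)/(141.1582−73.2325) = 0.0000. V = [p*·25.0000 + (1−p*)·25.0000]/1.12 = 22.3214. B = V − Δ·S = 22.3214.
(1,0): S=41.4000. Δ = (V_up−V_dn)/(S_up−S_dn) = (14.9972−0.0000)/(55.0620−28.5660) = 0.5660. V = [p*·14.9972 + (1−p*)·0.0000]/1.12 = 8.9967. B = V − Δ·S = -14.4365.
(1,1): S=79.8000. Δ = (V_up−V_dn)/(S_up−S_dn) = (22.3214−14.9972)/(106.1340−55.0620) = 0.1434. V = [p*·22.3214 + (1−p*)·14.9972]/1.12 = 17.7841. B = V − Δ·S = 6.3400.
(0,0): S=60.0000. Δ = (V_up−V_dn)/(S_up−S_dn) = (17.7841−8.9967)/(79.8000−41.4000) = 0.2288. V = [p*·17.7841 + (1−p*)·8.9967]/1.12 = 13.3042. B = V − Δ·S = -0.4262.
Check: Δ(0,0)·S0 + B(0,0) = 13.3042 = V0.

(0,0): Delta=0.2288 Bond=-0.4262
(1,0): Delta=0.5660 Bond=-14.4365
(1,1): Delta=0.1434 Bond=6.3400
(2,0): Delta=0.0000 Bond=0.0000
(2,1): Delta=0.7094 Bond=-24.0653
(2,2): Delta=0.0000 Bond=22.3214
V0=13.3042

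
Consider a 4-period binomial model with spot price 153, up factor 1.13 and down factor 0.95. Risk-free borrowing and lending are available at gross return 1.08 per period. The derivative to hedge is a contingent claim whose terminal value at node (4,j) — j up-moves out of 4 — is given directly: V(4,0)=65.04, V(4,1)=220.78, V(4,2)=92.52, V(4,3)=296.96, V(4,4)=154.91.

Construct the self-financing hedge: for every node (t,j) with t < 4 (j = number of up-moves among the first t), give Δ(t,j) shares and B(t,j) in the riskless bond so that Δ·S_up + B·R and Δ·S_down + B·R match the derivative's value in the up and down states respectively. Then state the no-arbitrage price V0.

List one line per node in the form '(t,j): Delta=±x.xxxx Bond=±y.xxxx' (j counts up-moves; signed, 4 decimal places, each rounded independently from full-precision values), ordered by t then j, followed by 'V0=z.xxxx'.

No-arbitrage ⇒ martingale measure with p* = (R−d)/(u−d) = 0.7222.
Terminal values V(4,·): V(4,0)=65.0400, V(4,1)=220.7800, V(4,2)=92.5200, V(4,3)=296.9600, V(4,4)=154.9100
  t=3,j=0: stock 131.1784 → up 148.2316 (V=220.7800), down 124.6195 (V=65.0400). Price 164.3693; hedge Δ=6.5958, bond B=-700.8529.
  t=3,j=1: stock 156.0332 → up 176.3175 (V=92.5200), down 148.2316 (V=220.7800). Price 118.6553; hedge Δ=-4.5667, bond B=831.2109.
  t=3,j=2: stock 185.5974 → up 209.7251 (V=296.9600), down 176.3175 (V=92.5200). Price 222.3807; hedge Δ=6.1196, bond B=-913.3971.
  t=3,j=3: stock 220.7632 → up 249.4625 (V=154.9100), down 209.7251 (V=296.9600). Price 179.9707; hedge Δ=-3.5747, bond B=969.1373.
  t=2,j=0: stock 138.0825 → up 156.0332 (V=118.6553), down 131.1784 (V=164.3693). Price 121.6238; hedge Δ=-1.8392, bond B=375.5904.
  t=2,j=1: stock 164.2455 → up 185.5974 (V=222.3807), down 156.0332 (V=118.6553). Price 179.2297; hedge Δ=3.5085, bond B=-397.0220.
  t=2,j=2: stock 195.3657 → up 220.7632 (V=179.9707), down 185.5974 (V=222.3807). Price 177.5474; hedge Δ=-1.2060, bond B=413.1584.
  t=1,j=0: stock 145.3500 → up 164.2455 (V=179.2297), down 138.0825 (V=121.6238). Price 151.1371; hedge Δ=2.2018, bond B=-168.8958.
  t=1,j=1: stock 172.8900 → up 195.3657 (V=177.5474), down 164.2455 (V=179.2297). Price 164.8285; hedge Δ=-0.0541, bond B=174.1744.
  t=0,j=0: stock 153.0000 → up 172.8900 (V=164.8285), down 145.3500 (V=151.1371). Price 149.0975; hedge Δ=0.4971, bond B=73.0343.
Self-financing check: at every node Δ·S+B equals the discounted successor values.

(0,0): Delta=0.4971 Bond=73.0343
(1,0): Delta=2.2018 Bond=-168.8958
(1,1): Delta=-0.0541 Bond=174.1744
(2,0): Delta=-1.8392 Bond=375.5904
(2,1): Delta=3.5085 Bond=-397.0220
(2,2): Delta=-1.2060 Bond=413.1584
(3,0): Delta=6.5958 Bond=-700.8529
(3,1): Delta=-4.5667 Bond=831.2109
(3,2): Delta=6.1196 Bond=-913.3971
(3,3): Delta=-3.5747 Bond=969.1373
V0=149.0975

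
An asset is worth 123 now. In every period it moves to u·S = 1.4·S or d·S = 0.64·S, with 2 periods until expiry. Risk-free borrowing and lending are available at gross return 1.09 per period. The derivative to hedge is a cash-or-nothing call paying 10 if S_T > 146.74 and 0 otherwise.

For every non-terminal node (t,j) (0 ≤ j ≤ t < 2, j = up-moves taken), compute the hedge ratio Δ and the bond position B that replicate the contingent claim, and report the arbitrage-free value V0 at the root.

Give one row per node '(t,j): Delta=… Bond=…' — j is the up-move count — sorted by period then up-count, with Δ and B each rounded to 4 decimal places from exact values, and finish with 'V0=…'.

(0,0): Delta=0.0581 Bond=-4.1967
(1,0): Delta=0.0000 Bond=0.0000
(1,1): Delta=0.0764 Bond=-7.7257
V0=2.9508

Risk-neutral probability p* = (R−d)/(u−d) = (1.09−0.64)/(1.4−0.64) = 0.5921.
Payoff layer (t=2): V(2,0)=0.0000, V(2,1)=0.0000, V(2,2)=10.0000
(1,0): S=78.7200. Δ = (V_up−V_dn)/(S_up−S_dn) = (0.0000−0.0000)/(110.2080−50.3808) = 0.0000. V = [p*·0.0000 + (1−p*)·0.0000]/1.09 = 0.0000. B = V − Δ·S = 0.0000.
(1,1): S=172.2000. Δ = (V_up−V_dn)/(S_up−S_dn) = (10.0000−0.0000)/(241.0800−110.2080) = 0.0764. V = [p*·10.0000 + (1−p*)·0.0000]/1.09 = 5.4322. B = V − Δ·S = -7.7257.
(0,0): S=123.0000. Δ = (V_up−V_dn)/(S_up−S_dn) = (5.4322−0.0000)/(172.2000−78.7200) = 0.0581. V = [p*·5.4322 + (1−p*)·0.0000]/1.09 = 2.9508. B = V − Δ·S = -4.1967.
Root portfolio cost Δ·123+B reproduces V0=2.9508.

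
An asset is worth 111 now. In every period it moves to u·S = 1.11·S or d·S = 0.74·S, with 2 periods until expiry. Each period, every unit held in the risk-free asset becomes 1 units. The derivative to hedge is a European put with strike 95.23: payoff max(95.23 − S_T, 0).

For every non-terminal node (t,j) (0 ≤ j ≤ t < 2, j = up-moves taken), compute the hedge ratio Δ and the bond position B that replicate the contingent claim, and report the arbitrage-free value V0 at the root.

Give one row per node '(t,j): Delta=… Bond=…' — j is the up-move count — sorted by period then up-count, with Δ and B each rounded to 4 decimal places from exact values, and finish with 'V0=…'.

The replicating-portfolio and risk-neutral prices coincide; use p* = (1−0.74)/(1.11−0.74) = 0.7027 for the latter.
At expiry t=2: V(2,0)=34.4464, V(2,1)=4.0546, V(2,2)=0.0000
(1,0): S=82.1400. Δ = (V_up−V_dn)/(S_up−S_dn) = (4.0546−34.4464)/(91.1754−60.7836) = -1.0000. V = [p*·4.0546 + (1−p*)·34.4464]/1 = 13.0900. B = V − Δ·S = 95.2300.
(1,1): S=123.2100. Δ = (V_up−V_dn)/(S_up−S_dn) = (0.0000−4.0546)/(136.7631−91.1754) = -0.0889. V = [p*·0.0000 + (1−p*)·4.0546]/1 = 1.2054. B = V − Δ·S = 12.1638.
(0,0): S=111.0000. Δ = (V_up−V_dn)/(S_up−S_dn) = (1.2054−13.0900)/(123.2100−82.1400) = -0.2894. V = [p*·1.2054 + (1−p*)·13.0900]/1 = 4.7387. B = V − Δ·S = 36.8592.
Each (Δ,B) replicates both successor values, so the strategy is self-financing and V0 is arbitrage-free.

(0,0): Delta=-0.2894 Bond=36.8592
(1,0): Delta=-1.0000 Bond=95.2300
(1,1): Delta=-0.0889 Bond=12.1638
V0=4.7387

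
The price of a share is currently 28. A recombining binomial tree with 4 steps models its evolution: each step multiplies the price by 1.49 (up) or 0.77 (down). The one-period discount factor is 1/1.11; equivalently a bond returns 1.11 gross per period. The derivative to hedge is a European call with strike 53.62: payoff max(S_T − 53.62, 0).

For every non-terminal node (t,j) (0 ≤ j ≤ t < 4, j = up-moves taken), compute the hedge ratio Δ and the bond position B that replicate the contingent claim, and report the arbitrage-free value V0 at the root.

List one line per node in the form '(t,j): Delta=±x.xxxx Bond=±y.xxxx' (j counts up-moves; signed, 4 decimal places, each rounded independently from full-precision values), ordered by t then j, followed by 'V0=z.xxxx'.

(0,0): Delta=0.4814 Bond=-8.1218
(1,0): Delta=0.2064 Bond=-3.0863
(1,1): Delta=0.6402 Bond=-15.6416
(2,0): Delta=0.0000 Bond=0.0000
(2,1): Delta=0.3255 Bond=-7.2547
(2,2): Delta=0.8219 Bond=-28.6589
(3,0): Delta=0.0000 Bond=0.0000
(3,1): Delta=0.0000 Bond=0.0000
(3,2): Delta=0.5136 Bond=-17.0527
(3,3): Delta=1.0000 Bond=-48.3063
V0=5.3561

Risk-neutral probability p* = (R−d)/(u−d) = (1.11−0.77)/(1.49−0.77) = 0.4722.
Terminal payoffs: V(4,0)=0.0000, V(4,1)=0.0000, V(4,2)=0.0000, V(4,3)=17.6994, V(4,4)=84.3876
  t=3,j=0: stock 12.7829 → up 19.0466 (V=0.0000), down 9.8429 (V=0.0000). Price 0.0000; hedge Δ=0.0000, bond B=0.0000.
  t=3,j=1: stock 24.7358 → up 36.8563 (V=0.0000), down 19.0466 (V=0.0000). Price 0.0000; hedge Δ=0.0000, bond B=0.0000.
  t=3,j=2: stock 47.8654 → up 71.3194 (V=17.6994), down 36.8563 (V=0.0000). Price 7.5298; hedge Δ=0.5136, bond B=-17.0527.
  t=3,j=3: stock 92.6226 → up 138.0076 (V=84.3876), down 71.3194 (V=17.6994). Price 44.3163; hedge Δ=1.0000, bond B=-48.3063.
  t=2,j=0: stock 16.6012 → up 24.7358 (V=0.0000), down 12.7829 (V=0.0000). Price 0.0000; hedge Δ=0.0000, bond B=0.0000.
  t=2,j=1: stock 32.1244 → up 47.8654 (V=7.5298), down 24.7358 (V=0.0000). Price 3.2034; hedge Δ=0.3255, bond B=-7.2547.
  t=2,j=2: stock 62.1628 → up 92.6226 (V=44.3163), down 47.8654 (V=7.5298). Price 22.4335; hedge Δ=0.8219, bond B=-28.6589.
  t=1,j=0: stock 21.5600 → up 32.1244 (V=3.2034), down 16.6012 (V=0.0000). Price 1.3628; hedge Δ=0.2064, bond B=-3.0863.
  t=1,j=1: stock 41.7200 → up 62.1628 (V=22.4335), down 32.1244 (V=3.2034). Price 11.0669; hedge Δ=0.6402, bond B=-15.6416.
  t=0,j=0: stock 28.0000 → up 41.7200 (V=11.0669), down 21.5600 (V=1.3628). Price 5.3561; hedge Δ=0.4814, bond B=-8.1218.
Each (Δ,B) replicates both successor values, so the strategy is self-financing and V0 is arbitrage-free.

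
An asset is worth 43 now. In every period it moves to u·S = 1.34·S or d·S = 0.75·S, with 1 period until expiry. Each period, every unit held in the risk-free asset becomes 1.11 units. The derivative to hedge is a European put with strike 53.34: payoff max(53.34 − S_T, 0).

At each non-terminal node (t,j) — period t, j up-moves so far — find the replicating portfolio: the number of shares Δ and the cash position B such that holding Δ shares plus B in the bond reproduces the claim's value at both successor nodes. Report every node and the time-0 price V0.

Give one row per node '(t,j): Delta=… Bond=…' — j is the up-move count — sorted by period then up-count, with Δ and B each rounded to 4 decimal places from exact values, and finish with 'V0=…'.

The replicating-portfolio and risk-neutral prices coincide; use p* = (1.11−0.75)/(1.34−0.75) = 0.6102 for the latter.
Terminal values V(1,·): V(1,0)=21.0900, V(1,1)=0.0000
(0,0): S=43.0000. Δ = (V_up−V_dn)/(S_up−S_dn) = (0.0000−21.0900)/(57.6200−32.2500) = -0.8313. V = [p*·0.0000 + (1−p*)·21.0900]/1.11 = 7.4068. B = V − Δ·S = 43.1525.
Check: Δ(0,0)·S0 + B(0,0) = 7.4068 = V0.

(0,0): Delta=-0.8313 Bond=43.1525
V0=7.4068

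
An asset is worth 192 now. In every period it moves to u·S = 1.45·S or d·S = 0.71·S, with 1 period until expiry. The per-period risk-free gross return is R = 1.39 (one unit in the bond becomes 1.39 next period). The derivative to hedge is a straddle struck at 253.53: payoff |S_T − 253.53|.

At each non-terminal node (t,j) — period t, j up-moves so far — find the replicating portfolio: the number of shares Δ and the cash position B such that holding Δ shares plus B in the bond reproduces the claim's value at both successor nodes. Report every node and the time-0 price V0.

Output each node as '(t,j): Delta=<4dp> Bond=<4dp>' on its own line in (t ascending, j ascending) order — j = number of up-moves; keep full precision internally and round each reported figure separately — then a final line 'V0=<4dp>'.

(0,0): Delta=-0.6499 Bond=148.0622
V0=23.2784

Under the risk-neutral measure, an up-move has probability p* = (R−d)/(u−d) = 0.9189 and values discount at R = 1.39.
At expiry t=1: V(1,0)=117.2100, V(1,1)=24.8700
  t=0,j=0: stock 192.0000 → up 278.4000 (V=24.8700), down 136.3200 (V=117.2100). Price 23.2784; hedge Δ=-0.6499, bond B=148.0622.
Each (Δ,B) replicates both successor values, so the strategy is self-financing and V0 is arbitrage-free.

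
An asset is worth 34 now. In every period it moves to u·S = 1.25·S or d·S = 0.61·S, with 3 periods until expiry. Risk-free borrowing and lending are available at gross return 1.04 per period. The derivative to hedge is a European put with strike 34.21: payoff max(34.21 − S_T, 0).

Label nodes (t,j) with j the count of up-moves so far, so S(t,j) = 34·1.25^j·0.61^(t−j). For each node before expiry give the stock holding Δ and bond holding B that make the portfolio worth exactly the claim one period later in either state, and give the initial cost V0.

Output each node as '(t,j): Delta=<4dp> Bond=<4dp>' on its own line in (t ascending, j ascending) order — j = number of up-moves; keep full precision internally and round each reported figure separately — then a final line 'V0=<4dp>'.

(0,0): Delta=-0.3825 Bond=18.0976
(1,0): Delta=-1.0000 Bond=31.6291
(1,1): Delta=-0.2353 Bond=12.5667
(2,0): Delta=-1.0000 Bond=32.8942
(2,1): Delta=-1.0000 Bond=32.8942
(2,2): Delta=-0.0531 Bond=3.3875
V0=5.0936

No-arbitrage ⇒ martingale measure with p* = (R−d)/(u−d) = 0.6719.
Terminal payoffs: V(3,0)=26.4926, V(3,1)=18.3957, V(3,2)=1.8038, V(3,3)=0.0000
(2,0): S=12.6514. Δ = (V_up−V_dn)/(S_up−S_dn) = (18.3957−26.4926)/(15.8142−7.7174) = -1.0000. V = [p*·18.3957 + (1−p*)·26.4926]/1.04 = 20.2428. B = V − Δ·S = 32.8942.
(2,1): S=25.9250. Δ = (V_up−V_dn)/(S_up−S_dn) = (1.8038−18.3957)/(32.4062−15.8142) = -1.0000. V = [p*·1.8038 + (1−p*)·18.3957]/1.04 = 6.9692. B = V − Δ·S = 32.8942.
(2,2): S=53.1250. Δ = (V_up−V_dn)/(S_up−S_dn) = (0.0000−1.8038)/(66.4062−32.4062) = -0.0531. V = [p*·0.0000 + (1−p*)·1.8038]/1.04 = 0.5691. B = V − Δ·S = 3.3875.
(1,0): S=20.7400. Δ = (V_up−V_dn)/(S_up−S_dn) = (6.9692−20.2428)/(25.9250−12.6514) = -1.0000. V = [p*·6.9692 + (1−p*)·20.2428]/1.04 = 10.8891. B = V − Δ·S = 31.6291.
(1,1): S=42.5000. Δ = (V_up−V_dn)/(S_up−S_dn) = (0.5691−6.9692)/(53.1250−25.9250) = -0.2353. V = [p*·0.5691 + (1−p*)·6.9692]/1.04 = 2.5665. B = V − Δ·S = 12.5667.
(0,0): S=34.0000. Δ = (V_up−V_dn)/(S_up−S_dn) = (2.5665−10.8891)/(42.5000−20.7400) = -0.3825. V = [p*·2.5665 + (1−p*)·10.8891]/1.04 = 5.0936. B = V − Δ·S = 18.0976.
Each (Δ,B) replicates both successor values, so the strategy is self-financing and V0 is arbitrage-free.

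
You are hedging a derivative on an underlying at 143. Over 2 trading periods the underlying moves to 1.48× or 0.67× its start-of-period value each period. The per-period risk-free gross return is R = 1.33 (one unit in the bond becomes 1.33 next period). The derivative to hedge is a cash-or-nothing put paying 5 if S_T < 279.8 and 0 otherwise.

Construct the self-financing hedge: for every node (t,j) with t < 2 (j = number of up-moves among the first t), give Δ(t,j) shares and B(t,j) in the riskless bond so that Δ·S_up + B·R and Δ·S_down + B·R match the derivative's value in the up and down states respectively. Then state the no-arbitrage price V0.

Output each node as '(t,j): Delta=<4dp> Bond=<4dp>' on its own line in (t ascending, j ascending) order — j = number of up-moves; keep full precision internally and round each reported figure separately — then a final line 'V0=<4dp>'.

Under the risk-neutral measure, an up-move has probability p* = (R−d)/(u−d) = 0.8148 and values discount at R = 1.33.
At expiry t=2: V(2,0)=5.0000, V(2,1)=5.0000, V(2,2)=0.0000
(1,0): S=95.8100. Δ = (V_up−V_dn)/(S_up−S_dn) = (5.0000−5.0000)/(141.7988−64.1927) = 0.0000. V = [p*·5.0000 + (1−p*)·5.0000]/1.33 = 3.7594. B = V − Δ·S = 3.7594.
(1,1): S=211.6400. Δ = (V_up−V_dn)/(S_up−S_dn) = (0.0000−5.0000)/(313.2272−141.7988) = -0.0292. V = [p*·0.0000 + (1−p*)·5.0000]/1.33 = 0.6962. B = V − Δ·S = 6.8690.
(0,0): S=143.0000. Δ = (V_up−V_dn)/(S_up−S_dn) = (0.6962−3.7594)/(211.6400−95.8100) = -0.0264. V = [p*·0.6962 + (1−p*)·3.7594]/1.33 = 0.9500. B = V − Δ·S = 4.7317.
Root portfolio cost Δ·143+B reproduces V0=0.9500.

(0,0): Delta=-0.0264 Bond=4.7317
(1,0): Delta=0.0000 Bond=3.7594
(1,1): Delta=-0.0292 Bond=6.8690
V0=0.9500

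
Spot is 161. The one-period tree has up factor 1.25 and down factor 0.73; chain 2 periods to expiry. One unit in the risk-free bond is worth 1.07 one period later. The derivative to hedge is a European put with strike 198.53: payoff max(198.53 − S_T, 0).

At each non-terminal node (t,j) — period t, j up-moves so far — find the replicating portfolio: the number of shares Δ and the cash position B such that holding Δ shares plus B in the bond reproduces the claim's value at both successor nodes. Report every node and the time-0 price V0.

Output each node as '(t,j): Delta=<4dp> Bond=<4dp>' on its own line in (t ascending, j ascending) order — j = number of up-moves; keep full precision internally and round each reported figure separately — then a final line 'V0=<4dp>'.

(0,0): Delta=-0.6129 Bond=130.8861
(1,0): Delta=-1.0000 Bond=185.5421
(1,1): Delta=-0.4932 Bond=115.9631
V0=32.2065

The replicating-portfolio and risk-neutral prices coincide; use p* = (1.07−0.73)/(1.25−0.73) = 0.6538 for the latter.
At expiry t=2: V(2,0)=112.7331, V(2,1)=51.6175, V(2,2)=0.0000
Node (1,0) S=117.5300: V=(p*·51.6175+(1−p*)·112.7331)/1.07=68.0121; Δ=(51.6175−112.7331)/(146.9125−85.7969)=-1.0000; B=V−Δ·S=185.5421
Node (1,1) S=201.2500: V=(p*·0.0000+(1−p*)·51.6175)/1.07=16.6987; Δ=(0.0000−51.6175)/(251.5625−146.9125)=-0.4932; B=V−Δ·S=115.9631
Node (0,0) S=161.0000: V=(p*·16.6987+(1−p*)·68.0121)/1.07=32.2065; Δ=(16.6987−68.0121)/(201.2500−117.5300)=-0.6129; B=V−Δ·S=130.8861
Each (Δ,B) replicates both successor values, so the strategy is self-financing and V0 is arbitrage-free.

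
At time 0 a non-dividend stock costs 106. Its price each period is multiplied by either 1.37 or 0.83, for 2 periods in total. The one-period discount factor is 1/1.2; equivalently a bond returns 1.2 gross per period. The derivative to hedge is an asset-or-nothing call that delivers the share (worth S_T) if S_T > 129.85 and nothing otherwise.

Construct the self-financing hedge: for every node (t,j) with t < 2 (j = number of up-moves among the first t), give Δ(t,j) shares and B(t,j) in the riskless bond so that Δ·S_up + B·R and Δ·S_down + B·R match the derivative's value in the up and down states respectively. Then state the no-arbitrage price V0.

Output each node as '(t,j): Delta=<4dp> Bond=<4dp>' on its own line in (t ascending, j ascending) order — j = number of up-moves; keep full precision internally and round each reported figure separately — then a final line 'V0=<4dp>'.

(0,0): Delta=1.9846 Bond=-145.5046
(1,0): Delta=0.0000 Bond=0.0000
(1,1): Delta=2.5370 Bond=-254.8297
V0=64.8635

Under the risk-neutral measure, an up-move has probability p* = (R−d)/(u−d) = 0.6852 and values discount at R = 1.2.
At expiry t=2: V(2,0)=0.0000, V(2,1)=0.0000, V(2,2)=198.9514
(1,0): S=87.9800. Δ = (V_up−V_dn)/(S_up−S_dn) = (0.0000−0.0000)/(120.5326−73.0234) = 0.0000. V = [p*·0.0000 + (1−p*)·0.0000]/1.2 = 0.0000. B = V − Δ·S = 0.0000.
(1,1): S=145.2200. Δ = (V_up−V_dn)/(S_up−S_dn) = (198.9514−0.0000)/(198.9514−120.5326) = 2.5370. V = [p*·198.9514 + (1−p*)·0.0000]/1.2 = 113.5988. B = V − Δ·S = -254.8297.
(0,0): S=106.0000. Δ = (V_up−V_dn)/(S_up−S_dn) = (113.5988−0.0000)/(145.2200−87.9800) = 1.9846. V = [p*·113.5988 + (1−p*)·0.0000]/1.2 = 64.8635. B = V − Δ·S = -145.5046.
The time-0 hedge costs 64.8635, which is the no-arbitrage price.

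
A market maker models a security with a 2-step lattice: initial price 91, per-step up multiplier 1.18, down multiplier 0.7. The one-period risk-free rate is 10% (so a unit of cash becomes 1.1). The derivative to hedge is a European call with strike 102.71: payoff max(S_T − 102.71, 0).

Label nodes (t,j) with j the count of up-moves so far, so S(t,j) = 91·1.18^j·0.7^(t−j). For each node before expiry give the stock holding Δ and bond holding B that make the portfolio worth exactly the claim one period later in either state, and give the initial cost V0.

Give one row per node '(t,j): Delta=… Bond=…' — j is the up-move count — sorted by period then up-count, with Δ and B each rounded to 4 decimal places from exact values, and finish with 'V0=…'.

(0,0): Delta=0.4162 Bond=-24.1031
(1,0): Delta=0.0000 Bond=0.0000
(1,1): Delta=0.4656 Bond=-31.8161
V0=13.7732

Under the risk-neutral measure, an up-move has probability p* = (R−d)/(u−d) = 0.8333 and values discount at R = 1.1.
Terminal payoffs: V(2,0)=0.0000, V(2,1)=0.0000, V(2,2)=23.9984
(1,0): S=63.7000. Δ = (V_up−V_dn)/(S_up−S_dn) = (0.0000−0.0000)/(75.1660−44.5900) = 0.0000. V = [p*·0.0000 + (1−p*)·0.0000]/1.1 = 0.0000. B = V − Δ·S = 0.0000.
(1,1): S=107.3800. Δ = (V_up−V_dn)/(S_up−S_dn) = (23.9984−0.0000)/(126.7084−75.1660) = 0.4656. V = [p*·23.9984 + (1−p*)·0.0000]/1.1 = 18.1806. B = V − Δ·S = -31.8161.
(0,0): S=91.0000. Δ = (V_up−V_dn)/(S_up−S_dn) = (18.1806−0.0000)/(107.3800−63.7000) = 0.4162. V = [p*·18.1806 + (1−p*)·0.0000]/1.1 = 13.7732. B = V − Δ·S = -24.1031.
Root portfolio cost Δ·91+B reproduces V0=13.7732.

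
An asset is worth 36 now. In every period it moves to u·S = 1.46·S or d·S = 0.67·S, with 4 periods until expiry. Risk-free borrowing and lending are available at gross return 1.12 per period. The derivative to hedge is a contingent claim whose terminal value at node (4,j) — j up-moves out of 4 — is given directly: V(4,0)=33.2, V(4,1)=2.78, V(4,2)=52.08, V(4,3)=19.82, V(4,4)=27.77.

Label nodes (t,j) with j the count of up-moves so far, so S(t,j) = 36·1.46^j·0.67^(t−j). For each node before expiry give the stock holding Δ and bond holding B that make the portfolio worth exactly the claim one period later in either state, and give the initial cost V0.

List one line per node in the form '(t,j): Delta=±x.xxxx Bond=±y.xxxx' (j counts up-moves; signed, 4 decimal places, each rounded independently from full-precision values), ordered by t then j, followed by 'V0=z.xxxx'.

(0,0): Delta=0.0284 Bond=17.8236
(1,0): Delta=0.3376 Bond=12.5035
(1,1): Delta=-0.0788 Bond=25.5980
(2,0): Delta=1.0484 Bond=2.5183
(2,1): Delta=0.0912 Bond=22.6819
(2,2): Delta=-0.1378 Bond=33.1940
(3,0): Delta=-3.5564 Bond=52.6779
(3,1): Delta=2.6449 Bond=-34.8495
(3,2): Delta=-0.7942 Bond=70.9283
(3,3): Delta=0.0898 Bond=11.6764
V0=18.8456

Risk-neutral probability p* = (R−d)/(u−d) = (1.12−0.67)/(1.46−0.67) = 0.5696.
At expiry t=4: V(4,0)=33.2000, V(4,1)=2.7800, V(4,2)=52.0800, V(4,3)=19.8200, V(4,4)=27.7700
  t=3,j=0: stock 10.8275 → up 15.8081 (V=2.7800), down 7.2544 (V=33.2000). Price 14.1716; hedge Δ=-3.5564, bond B=52.6779.
  t=3,j=1: stock 23.5942 → up 34.4475 (V=52.0800), down 15.8081 (V=2.7800). Price 27.5556; hedge Δ=2.6449, bond B=-34.8495.
  t=3,j=2: stock 51.4142 → up 75.0647 (V=19.8200), down 34.4475 (V=52.0800). Price 30.0929; hedge Δ=-0.7942, bond B=70.9283.
  t=3,j=3: stock 112.0369 → up 163.5739 (V=27.7700), down 75.0647 (V=19.8200). Price 21.7397; hedge Δ=0.0898, bond B=11.6764.
  t=2,j=0: stock 16.1604 → up 23.5942 (V=27.5556), down 10.8275 (V=14.1716). Price 19.4602; hedge Δ=1.0484, bond B=2.5183.
  t=2,j=1: stock 35.2152 → up 51.4142 (V=30.0929), down 23.5942 (V=27.5556). Price 25.8937; hedge Δ=0.0912, bond B=22.6819.
  t=2,j=2: stock 76.7376 → up 112.0369 (V=21.7397), down 51.4142 (V=30.0929). Price 22.6203; hedge Δ=-0.1378, bond B=33.1940.
  t=1,j=0: stock 24.1200 → up 35.2152 (V=25.8937), down 16.1604 (V=19.4602). Price 20.6472; hedge Δ=0.3376, bond B=12.5035.
  t=1,j=1: stock 52.5600 → up 76.7376 (V=22.6203), down 35.2152 (V=25.8937). Price 21.4546; hedge Δ=-0.0788, bond B=25.5980.
  t=0,j=0: stock 36.0000 → up 52.5600 (V=21.4546), down 24.1200 (V=20.6472). Price 18.8456; hedge Δ=0.0284, bond B=17.8236.
Self-financing check: at every node Δ·S+B equals the discounted successor values.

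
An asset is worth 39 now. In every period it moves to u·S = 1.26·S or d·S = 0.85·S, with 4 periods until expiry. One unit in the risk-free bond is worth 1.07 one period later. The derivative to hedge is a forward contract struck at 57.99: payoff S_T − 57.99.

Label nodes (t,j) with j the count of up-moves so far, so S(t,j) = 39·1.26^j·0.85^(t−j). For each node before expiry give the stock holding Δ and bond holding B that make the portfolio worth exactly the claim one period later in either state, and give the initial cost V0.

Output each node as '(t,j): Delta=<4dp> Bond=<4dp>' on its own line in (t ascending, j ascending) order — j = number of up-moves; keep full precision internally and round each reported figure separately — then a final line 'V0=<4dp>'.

(0,0): Delta=1.0000 Bond=-44.2403
(1,0): Delta=1.0000 Bond=-47.3371
(1,1): Delta=1.0000 Bond=-47.3371
(2,0): Delta=1.0000 Bond=-50.6507
(2,1): Delta=1.0000 Bond=-50.6507
(2,2): Delta=1.0000 Bond=-50.6507
(3,0): Delta=1.0000 Bond=-54.1963
(3,1): Delta=1.0000 Bond=-54.1963
(3,2): Delta=1.0000 Bond=-54.1963
(3,3): Delta=1.0000 Bond=-54.1963
V0=-5.2403

The replicating-portfolio and risk-neutral prices coincide; use p* = (1.07−0.85)/(1.26−0.85) = 0.5366 for the latter.
Payoff layer (t=4): V(4,0)=-37.6318, V(4,1)=-27.8119, V(4,2)=-13.2554, V(4,3)=8.3225, V(4,4)=40.3085
(3,0): S=23.9509. Δ = (V_up−V_dn)/(S_up−S_dn) = (-27.8119−-37.6318)/(30.1781−20.3582) = 1.0000. V = [p*·-27.8119 + (1−p*)·-37.6318]/1.07 = -30.2454. B = V − Δ·S = -54.1963.
(3,1): S=35.5036. Δ = (V_up−V_dn)/(S_up−S_dn) = (-13.2554−-27.8119)/(44.7346−30.1781) = 1.0000. V = [p*·-13.2554 + (1−p*)·-27.8119]/1.07 = -18.6926. B = V − Δ·S = -54.1963.
(3,2): S=52.6289. Δ = (V_up−V_dn)/(S_up−S_dn) = (8.3225−-13.2554)/(66.3125−44.7346) = 1.0000. V = [p*·8.3225 + (1−p*)·-13.2554]/1.07 = -1.5673. B = V − Δ·S = -54.1963.
(3,3): S=78.0147. Δ = (V_up−V_dn)/(S_up−S_dn) = (40.3085−8.3225)/(98.2985−66.3125) = 1.0000. V = [p*·40.3085 + (1−p*)·8.3225]/1.07 = 23.8184. B = V − Δ·S = -54.1963.
(2,0): S=28.1775. Δ = (V_up−V_dn)/(S_up−S_dn) = (-18.6926−-30.2454)/(35.5037−23.9509) = 1.0000. V = [p*·-18.6926 + (1−p*)·-30.2454]/1.07 = -22.4732. B = V − Δ·S = -50.6507.
(2,1): S=41.7690. Δ = (V_up−V_dn)/(S_up−S_dn) = (-1.5673−-18.6926)/(52.6289−35.5037) = 1.0000. V = [p*·-1.5673 + (1−p*)·-18.6926]/1.07 = -8.8817. B = V − Δ·S = -50.6507.
(2,2): S=61.9164. Δ = (V_up−V_dn)/(S_up−S_dn) = (23.8184−-1.5673)/(78.0147−52.6289) = 1.0000. V = [p*·23.8184 + (1−p*)·-1.5673]/1.07 = 11.2657. B = V − Δ·S = -50.6507.
(1,0): S=33.1500. Δ = (V_up−V_dn)/(S_up−S_dn) = (-8.8817−-22.4732)/(41.7690−28.1775) = 1.0000. V = [p*·-8.8817 + (1−p*)·-22.4732]/1.07 = -14.1871. B = V − Δ·S = -47.3371.
(1,1): S=49.1400. Δ = (V_up−V_dn)/(S_up−S_dn) = (11.2657−-8.8817)/(61.9164−41.7690) = 1.0000. V = [p*·11.2657 + (1−p*)·-8.8817]/1.07 = 1.8029. B = V − Δ·S = -47.3371.
(0,0): S=39.0000. Δ = (V_up−V_dn)/(S_up−S_dn) = (1.8029−-14.1871)/(49.1400−33.1500) = 1.0000. V = [p*·1.8029 + (1−p*)·-14.1871]/1.07 = -5.2403. B = V − Δ·S = -44.2403.
Each (Δ,B) replicates both successor values, so the strategy is self-financing and V0 is arbitrage-free.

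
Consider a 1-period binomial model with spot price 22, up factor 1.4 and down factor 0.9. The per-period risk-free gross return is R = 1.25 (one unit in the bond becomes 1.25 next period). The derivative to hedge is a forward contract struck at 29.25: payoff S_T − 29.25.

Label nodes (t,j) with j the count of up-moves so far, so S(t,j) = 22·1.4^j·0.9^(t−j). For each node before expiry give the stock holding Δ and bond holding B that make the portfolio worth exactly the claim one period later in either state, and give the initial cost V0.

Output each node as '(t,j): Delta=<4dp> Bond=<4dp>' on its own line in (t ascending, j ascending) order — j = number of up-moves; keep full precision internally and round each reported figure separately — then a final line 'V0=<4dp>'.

The replicating-portfolio and risk-neutral prices coincide; use p* = (1.25−0.9)/(1.4−0.9) = 0.7000 for the latter.
Terminal values V(1,·): V(1,0)=-9.4500, V(1,1)=1.5500
(0,0): S=22.0000. Δ = (V_up−V_dn)/(S_up−S_dn) = (1.5500−-9.4500)/(30.8000−19.8000) = 1.0000. V = [p*·1.5500 + (1−p*)·-9.4500]/1.25 = -1.4000. B = V − Δ·S = -23.4000.
Each (Δ,B) replicates both successor values, so the strategy is self-financing and V0 is arbitrage-free.

(0,0): Delta=1.0000 Bond=-23.4000
V0=-1.4000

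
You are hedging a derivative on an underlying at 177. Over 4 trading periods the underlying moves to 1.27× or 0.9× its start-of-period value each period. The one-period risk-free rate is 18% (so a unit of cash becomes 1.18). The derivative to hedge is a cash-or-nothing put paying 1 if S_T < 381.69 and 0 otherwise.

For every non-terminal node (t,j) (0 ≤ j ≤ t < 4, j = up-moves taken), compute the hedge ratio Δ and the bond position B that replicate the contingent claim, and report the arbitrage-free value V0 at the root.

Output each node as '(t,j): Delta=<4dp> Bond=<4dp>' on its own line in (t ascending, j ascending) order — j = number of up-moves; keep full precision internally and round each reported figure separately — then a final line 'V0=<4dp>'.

(0,0): Delta=-0.0040 Bond=1.0595
(1,0): Delta=0.0000 Bond=0.6086
(1,1): Delta=-0.0049 Bond=1.4565
(2,0): Delta=0.0000 Bond=0.7182
(2,1): Delta=0.0000 Bond=0.7182
(2,2): Delta=-0.0061 Bond=2.0402
(3,0): Delta=0.0000 Bond=0.8475
(3,1): Delta=0.0000 Bond=0.8475
(3,2): Delta=0.0000 Bond=0.8475
(3,3): Delta=-0.0075 Bond=2.9088
V0=0.3466

Since d<R<u, set p* = (R−d)/(u−d) = 0.7568; price each node as the discounted p*-expectation of its children.
Terminal values V(4,·): V(4,0)=1.0000, V(4,1)=1.0000, V(4,2)=1.0000, V(4,3)=1.0000, V(4,4)=0.0000
(3,0): S=129.0330. Δ = (V_up−V_dn)/(S_up−S_dn) = (1.0000−1.0000)/(163.8719−116.1297) = 0.0000. V = [p*·1.0000 + (1−p*)·1.0000]/1.18 = 0.8475. B = V − Δ·S = 0.8475.
(3,1): S=182.0799. Δ = (V_up−V_dn)/(S_up−S_dn) = (1.0000−1.0000)/(231.2415−163.8719) = 0.0000. V = [p*·1.0000 + (1−p*)·1.0000]/1.18 = 0.8475. B = V − Δ·S = 0.8475.
(3,2): S=256.9350. Δ = (V_up−V_dn)/(S_up−S_dn) = (1.0000−1.0000)/(326.3074−231.2415) = 0.0000. V = [p*·1.0000 + (1−p*)·1.0000]/1.18 = 0.8475. B = V − Δ·S = 0.8475.
(3,3): S=362.5638. Δ = (V_up−V_dn)/(S_up−S_dn) = (0.0000−1.0000)/(460.4560−326.3074) = -0.0075. V = [p*·0.0000 + (1−p*)·1.0000]/1.18 = 0.2061. B = V − Δ·S = 2.9088.
(2,0): S=143.3700. Δ = (V_up−V_dn)/(S_up−S_dn) = (0.8475−0.8475)/(182.0799−129.0330) = 0.0000. V = [p*·0.8475 + (1−p*)·0.8475]/1.18 = 0.7182. B = V − Δ·S = 0.7182.
(2,1): S=202.3110. Δ = (V_up−V_dn)/(S_up−S_dn) = (0.8475−0.8475)/(256.9350−182.0799) = 0.0000. V = [p*·0.8475 + (1−p*)·0.8475]/1.18 = 0.7182. B = V − Δ·S = 0.7182.
(2,2): S=285.4833. Δ = (V_up−V_dn)/(S_up−S_dn) = (0.2061−0.8475)/(362.5638−256.9350) = -0.0061. V = [p*·0.2061 + (1−p*)·0.8475]/1.18 = 0.3069. B = V − Δ·S = 2.0402.
(1,0): S=159.3000. Δ = (V_up−V_dn)/(S_up−S_dn) = (0.7182−0.7182)/(202.3110−143.3700) = 0.0000. V = [p*·0.7182 + (1−p*)·0.7182]/1.18 = 0.6086. B = V − Δ·S = 0.6086.
(1,1): S=224.7900. Δ = (V_up−V_dn)/(S_up−S_dn) = (0.3069−0.7182)/(285.4833−202.3110) = -0.0049. V = [p*·0.3069 + (1−p*)·0.7182]/1.18 = 0.3449. B = V − Δ·S = 1.4565.
(0,0): S=177.0000. Δ = (V_up−V_dn)/(S_up−S_dn) = (0.3449−0.6086)/(224.7900−159.3000) = -0.0040. V = [p*·0.3449 + (1−p*)·0.6086]/1.18 = 0.3466. B = V − Δ·S = 1.0595.
The time-0 hedge costs 0.3466, which is the no-arbitrage price.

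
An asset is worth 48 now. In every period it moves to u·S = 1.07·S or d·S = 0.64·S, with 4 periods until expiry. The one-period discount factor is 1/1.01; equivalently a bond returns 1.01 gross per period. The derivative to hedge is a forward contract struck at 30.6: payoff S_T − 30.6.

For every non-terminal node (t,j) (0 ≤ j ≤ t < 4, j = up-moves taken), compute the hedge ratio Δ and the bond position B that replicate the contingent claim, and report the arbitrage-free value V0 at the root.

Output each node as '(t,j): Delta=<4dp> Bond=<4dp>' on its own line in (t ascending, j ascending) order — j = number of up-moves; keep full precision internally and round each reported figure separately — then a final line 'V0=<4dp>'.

(0,0): Delta=1.0000 Bond=-29.4060
(1,0): Delta=1.0000 Bond=-29.7001
(1,1): Delta=1.0000 Bond=-29.7001
(2,0): Delta=1.0000 Bond=-29.9971
(2,1): Delta=1.0000 Bond=-29.9971
(2,2): Delta=1.0000 Bond=-29.9971
(3,0): Delta=1.0000 Bond=-30.2970
(3,1): Delta=1.0000 Bond=-30.2970
(3,2): Delta=1.0000 Bond=-30.2970
(3,3): Delta=1.0000 Bond=-30.2970
V0=18.5940

No-arbitrage ⇒ martingale measure with p* = (R−d)/(u−d) = 0.8605.
Terminal payoffs: V(4,0)=-22.5469, V(4,1)=-17.1363, V(4,2)=-8.0904, V(4,3)=7.0333, V(4,4)=32.3182
  t=3,j=0: stock 12.5829 → up 13.4637 (V=-17.1363), down 8.0531 (V=-22.5469). Price -17.7141; hedge Δ=1.0000, bond B=-30.2970.
  t=3,j=1: stock 21.0371 → up 22.5096 (V=-8.0904), down 13.4637 (V=-17.1363). Price -9.2600; hedge Δ=1.0000, bond B=-30.2970.
  t=3,j=2: stock 35.1713 → up 37.6333 (V=7.0333), down 22.5096 (V=-8.0904). Price 4.8743; hedge Δ=1.0000, bond B=-30.2970.
  t=3,j=3: stock 58.8021 → up 62.9182 (V=32.3182), down 37.6333 (V=7.0333). Price 28.5050; hedge Δ=1.0000, bond B=-30.2970.
  t=2,j=0: stock 19.6608 → up 21.0371 (V=-9.2600), down 12.5829 (V=-17.7141). Price -10.3363; hedge Δ=1.0000, bond B=-29.9971.
  t=2,j=1: stock 32.8704 → up 35.1713 (V=4.8743), down 21.0371 (V=-9.2600). Price 2.8733; hedge Δ=1.0000, bond B=-29.9971.
  t=2,j=2: stock 54.9552 → up 58.8021 (V=28.5050), down 35.1713 (V=4.8743). Price 24.9581; hedge Δ=1.0000, bond B=-29.9971.
  t=1,j=0: stock 30.7200 → up 32.8704 (V=2.8733), down 19.6608 (V=-10.3363). Price 1.0199; hedge Δ=1.0000, bond B=-29.7001.
  t=1,j=1: stock 51.3600 → up 54.9552 (V=24.9581), down 32.8704 (V=2.8733). Price 21.6599; hedge Δ=1.0000, bond B=-29.7001.
  t=0,j=0: stock 48.0000 → up 51.3600 (V=21.6599), down 30.7200 (V=1.0199). Price 18.5940; hedge Δ=1.0000, bond B=-29.4060.
Root portfolio cost Δ·48+B reproduces V0=18.5940.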